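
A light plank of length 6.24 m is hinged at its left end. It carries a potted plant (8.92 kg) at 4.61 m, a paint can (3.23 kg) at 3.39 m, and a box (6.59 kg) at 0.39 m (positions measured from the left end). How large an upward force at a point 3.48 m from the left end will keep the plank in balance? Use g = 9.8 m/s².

F ≈ 154 N

Take moments about the left end.
Potted plant: 8.92 × 9.8 = 87.42 N down at 4.61 m → arm 4.61 m, τ = 87.42 × 4.61 = 403 N·m clockwise.
Paint can: 3.23 × 9.8 = 31.65 N down at 3.39 m → arm 3.39 m, τ = 31.65 × 3.39 = 107.3 N·m clockwise.
Box: 6.59 × 9.8 = 64.58 N down at 0.39 m → arm 0.39 m, τ = 64.58 × 0.39 = 25.19 N·m clockwise.
Net moment of the loads = 535.5 N·m clockwise.
The upward force F acts at a point 3.48 m from the left end, arm 3.48 m, giving F × 3.48 counterclockwise.
Setting net torque to zero: F × 3.48 = 535.5 → F = 535.5 / 3.48 = 154 N.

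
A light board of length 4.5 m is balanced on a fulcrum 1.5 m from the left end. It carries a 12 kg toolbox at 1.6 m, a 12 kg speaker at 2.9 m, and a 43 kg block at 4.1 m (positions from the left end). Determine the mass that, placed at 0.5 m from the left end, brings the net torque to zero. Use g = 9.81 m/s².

About the fulcrum (at 1.5 m from the left end):
Toolbox: 12 × 9.81 = 117.7 N down at 1.6 m → arm 0.1 m, τ = 117.7 × 0.1 = 11.77 N·m clockwise.
Speaker: 12 × 9.81 = 117.7 N down at 2.9 m → arm 1.4 m, τ = 117.7 × 1.4 = 164.8 N·m clockwise.
Block: 43 × 9.81 = 421.8 N down at 4.1 m → arm 2.6 m, τ = 421.8 × 2.6 = 1097 N·m clockwise.
Net moment of known loads = 1274 N·m clockwise.
An unknown mass m at 0.5 m has arm 1 m; its moment is m·g·1 counterclockwise.
Στ = 0 ⇒ m × 9.81 × 1 = 1274 ⇒ m = 1274 / (9.81 × 1) = 130 kg.

m ≈ 130 kg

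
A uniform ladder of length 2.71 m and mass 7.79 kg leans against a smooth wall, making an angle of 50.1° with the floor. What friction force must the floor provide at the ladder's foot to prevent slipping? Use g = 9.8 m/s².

f ≈ 31.9 N

About the foot of the ladder:
Ladder weight 7.79×9.8 = 76.34 N acts at 1.355 m along the ladder; its horizontal arm is 1.355·cos50.1° = 0.8692 m → τ = 66.35 N·m clockwise.
Wall normal N acts horizontally at the top; its moment arm is the height L sinθ = 2.71·sin50.1° = 2.079 m, counterclockwise.
Στ = 0 ⇒ N × 2.079 = 66.35 ⇒ N = 31.9 N.
ΣFx = 0: friction at the foot balances the wall's push, so f = N_wall = 31.9 N.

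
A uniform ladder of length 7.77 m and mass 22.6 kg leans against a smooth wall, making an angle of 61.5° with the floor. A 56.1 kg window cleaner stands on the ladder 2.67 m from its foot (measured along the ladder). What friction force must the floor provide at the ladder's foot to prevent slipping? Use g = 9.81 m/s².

f ≈ 163 N

About the foot of the ladder:
Ladder weight 22.6×9.81 = 221.7 N acts at 3.885 m along the ladder; its horizontal arm is 3.885·cos61.5° = 1.854 m → τ = 411 N·m clockwise.
Window cleaner: 56.1×9.81 = 550.3 N at 2.67 m → arm 1.274 m → τ = 701.1 N·m clockwise.
Wall normal N acts horizontally at the top; its moment arm is the height L sinθ = 7.77·sin61.5° = 6.828 m, counterclockwise.
For rotational equilibrium, N × 6.828 = 1112, so N = 163 N.
ΣFx = 0: friction at the foot balances the wall's push, so f = N_wall = 163 N.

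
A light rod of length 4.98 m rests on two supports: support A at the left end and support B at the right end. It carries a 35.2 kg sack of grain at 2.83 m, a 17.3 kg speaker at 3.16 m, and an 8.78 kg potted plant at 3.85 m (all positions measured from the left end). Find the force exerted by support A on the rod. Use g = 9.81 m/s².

R_A ≈ 231 N

Choose support B as the axis so its reaction then has zero moment arm.
Sack of grain: 35.2 × 9.81 = 345.3 N down at 2.83 m → arm 2.15 m, τ = 345.3 × 2.15 = 742.4 N·m counterclockwise.
Speaker: 17.3 × 9.81 = 169.7 N down at 3.16 m → arm 1.82 m, τ = 169.7 × 1.82 = 308.9 N·m counterclockwise.
Potted plant: 8.78 × 9.81 = 86.13 N down at 3.85 m → arm 1.13 m, τ = 86.13 × 1.13 = 97.33 N·m counterclockwise.
Net load moment about support B = 1149 N·m counterclockwise.
Reaction R at support A is upward at 0 m, arm 4.98 m → moment R × 4.98 clockwise.
Balancing moments: R × 4.98 = 1149, giving R = 231 N.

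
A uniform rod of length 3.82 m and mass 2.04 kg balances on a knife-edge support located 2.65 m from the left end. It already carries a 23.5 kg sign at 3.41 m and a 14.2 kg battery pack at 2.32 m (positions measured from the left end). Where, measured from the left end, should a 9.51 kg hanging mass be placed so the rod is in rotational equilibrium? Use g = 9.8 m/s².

Taking torques about the knife-edge support (at 2.65 m from the left end):
Beam weight: 2.04 × 9.8 = 19.99 N down at 1.91 m → arm 0.74 m, τ = 19.99 × 0.74 = 14.79 N·m counterclockwise.
Sign: 23.5 × 9.8 = 230.3 N down at 3.41 m → arm 0.76 m, τ = 230.3 × 0.76 = 175 N·m clockwise.
Battery pack: 14.2 × 9.8 = 139.2 N down at 2.32 m → arm 0.33 m, τ = 139.2 × 0.33 = 45.94 N·m counterclockwise.
Net moment of existing loads = 114.3 N·m clockwise.
The hanging mass weighs 9.51 × 9.8 = 93.2 N and must supply an equal counterclockwise moment, so its lever arm about the knife-edge support is 114.3 / 93.2 = 1.23 m.
That puts it at 2.65 − 1.23 = 1.42 m from the left end.

x ≈ 1.42 m from the left end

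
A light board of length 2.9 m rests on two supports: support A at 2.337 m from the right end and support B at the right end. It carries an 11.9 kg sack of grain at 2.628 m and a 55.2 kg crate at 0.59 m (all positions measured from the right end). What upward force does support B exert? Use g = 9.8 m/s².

R_B ≈ 390 N

Choose support A as the axis so its reaction then has zero moment arm.
Sack of grain: 11.9 × 9.8 = 116.6 N down at 2.628 m → arm 0.291 m, τ = 116.6 × 0.291 = 33.93 N·m counterclockwise.
Crate: 55.2 × 9.8 = 541 N down at 0.59 m → arm 1.747 m, τ = 541 × 1.747 = 945.1 N·m clockwise.
Net load moment about support A = 911.2 N·m clockwise.
Reaction R at support B is upward at 0 m, arm 2.337 m → moment R × 2.337 counterclockwise.
Στ = 0 ⇒ R × 2.337 = 911.2 ⇒ R = 390 N.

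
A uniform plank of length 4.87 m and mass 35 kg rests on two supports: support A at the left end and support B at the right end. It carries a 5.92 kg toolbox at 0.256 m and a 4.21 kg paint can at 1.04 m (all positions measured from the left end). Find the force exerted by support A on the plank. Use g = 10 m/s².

R_A ≈ 264 N

Choose support B as the axis so its reaction then has zero moment arm.
Beam weight: 35 × 10 = 350 N down at 2.435 m → arm 2.435 m, τ = 350 × 2.435 = 852.2 N·m counterclockwise.
Toolbox: 5.92 × 10 = 59.2 N down at 0.256 m → arm 4.614 m, τ = 59.2 × 4.614 = 273.1 N·m counterclockwise.
Paint can: 4.21 × 10 = 42.1 N down at 1.04 m → arm 3.83 m, τ = 42.1 × 3.83 = 161.2 N·m counterclockwise.
Net load moment about support B = 1287 N·m counterclockwise.
Reaction R at support A is upward at 0 m, arm 4.87 m → moment R × 4.87 clockwise.
Setting net torque to zero: R × 4.87 = 1287 → R = 264 N.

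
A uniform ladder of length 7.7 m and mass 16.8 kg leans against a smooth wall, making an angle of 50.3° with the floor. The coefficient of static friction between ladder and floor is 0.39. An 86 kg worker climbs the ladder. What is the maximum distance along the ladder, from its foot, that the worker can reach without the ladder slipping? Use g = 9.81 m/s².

About the foot of the ladder:
Ladder weight 16.8×9.81 = 164.8 N acts at 3.85 m along the ladder; its horizontal arm is 3.85·cos50.3° = 2.459 m → τ = 405.2 N·m clockwise.
Worker weight 86×9.81 = 843.7 N at distance d → arm d·cos50.3° → τ = 843.7·d·0.6388 clockwise.
Wall normal N at the top has arm L sinθ = 5.924 m counterclockwise, so Στ = 0 gives N·5.924 = 405.2 + 539·d.
ΣFy = 0 ⇒ N_floor = 1008 N, so the maximum friction is μ_s·N_floor = 0.39×1008 = 393.1 N. ΣFx = 0 ⇒ N_wall = f, so at the slipping point N = 393.1 N.
Substituting: 393.1×5.924 = 405.2 + 539·d ⇒ d = (2329 − 405.2) / 539 = 3.57 m.

d ≈ 3.57 m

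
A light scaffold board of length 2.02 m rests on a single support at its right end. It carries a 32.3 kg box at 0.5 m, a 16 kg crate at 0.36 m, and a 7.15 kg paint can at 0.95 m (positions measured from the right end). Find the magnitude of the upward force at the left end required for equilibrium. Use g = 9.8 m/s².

F ≈ 139 N

Take moments about the right end.
Box: 32.3 × 9.8 = 316.5 N down at 0.5 m → arm 0.5 m, τ = 316.5 × 0.5 = 158.2 N·m counterclockwise.
Crate: 16 × 9.8 = 156.8 N down at 0.36 m → arm 0.36 m, τ = 156.8 × 0.36 = 56.45 N·m counterclockwise.
Paint can: 7.15 × 9.8 = 70.07 N down at 0.95 m → arm 0.95 m, τ = 70.07 × 0.95 = 66.57 N·m counterclockwise.
Net moment of the loads = 281.2 N·m counterclockwise.
The upward force F acts at the left end, arm 2.02 m, giving F × 2.02 clockwise.
Balancing moments: F × 2.02 = 281.2, giving F = 281.2 / 2.02 = 139 N.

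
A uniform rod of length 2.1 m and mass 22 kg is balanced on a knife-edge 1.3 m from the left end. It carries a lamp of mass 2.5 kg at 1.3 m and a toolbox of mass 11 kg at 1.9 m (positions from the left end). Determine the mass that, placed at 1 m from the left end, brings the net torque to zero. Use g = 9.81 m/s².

m ≈ 3.67 kg

Choose the knife-edge (at 1.3 m from the left end) as the axis so the support reaction has zero arm there.
Beam weight: 22 × 9.81 = 215.8 N down at 1.05 m → arm 0.25 m, τ = 215.8 × 0.25 = 53.95 N·m counterclockwise.
Lamp: acts at the knife-edge, moment arm 0 → no torque.
Toolbox: 11 × 9.81 = 107.9 N down at 1.9 m → arm 0.6 m, τ = 107.9 × 0.6 = 64.74 N·m clockwise.
Net moment of known loads = 10.79 N·m clockwise.
An unknown mass m at 1 m has arm 0.3 m; its moment is m·g·0.3 counterclockwise.
Setting net torque to zero: m × 9.81 × 0.3 = 10.79 → m = 10.79 / (9.81 × 0.3) = 3.67 kg.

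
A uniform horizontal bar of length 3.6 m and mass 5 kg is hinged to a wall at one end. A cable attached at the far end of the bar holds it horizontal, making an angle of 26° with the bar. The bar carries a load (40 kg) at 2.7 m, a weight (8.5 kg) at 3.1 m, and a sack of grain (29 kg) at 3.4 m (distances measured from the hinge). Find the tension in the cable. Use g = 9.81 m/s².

T ≈ 1500 N

Choose the hinge as the axis so the unknown hinge reaction has zero arm there.
Beam weight: 5 × 9.81 = 49.05 N down at 1.8 m → arm 1.8 m, τ = 49.05 × 1.8 = 88.29 N·m clockwise.
Load: 40 × 9.81 = 392.4 N down at 2.7 m → arm 2.7 m, τ = 392.4 × 2.7 = 1059 N·m clockwise.
Weight: 8.5 × 9.81 = 83.39 N down at 3.1 m → arm 3.1 m, τ = 83.39 × 3.1 = 258.5 N·m clockwise.
Sack of grain: 29 × 9.81 = 284.5 N down at 3.4 m → arm 3.4 m, τ = 284.5 × 3.4 = 967.3 N·m clockwise.
Total clockwise load moment = 2373 N·m.
The cable tension T acts at 3.6 m; only its component perpendicular to the bar, T sinθ, produces torque. sin 26° = 0.4384.
Setting net torque to zero: T × 3.6 × 0.4384 = 2373 → T = 2373 / 1.578 = 1500 N.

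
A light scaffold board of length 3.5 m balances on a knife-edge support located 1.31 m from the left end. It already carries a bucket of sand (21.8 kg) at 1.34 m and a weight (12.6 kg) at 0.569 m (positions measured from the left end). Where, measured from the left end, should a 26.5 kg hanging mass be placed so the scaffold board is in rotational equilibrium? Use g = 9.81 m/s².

x ≈ 1.64 m from the left end

Choose the knife-edge support (at 1.31 m from the left end) as the axis so the support reaction has zero arm there.
Bucket of sand: 21.8 × 9.81 = 213.9 N down at 1.34 m → arm 0.03 m, τ = 213.9 × 0.03 = 6.417 N·m clockwise.
Weight: 12.6 × 9.81 = 123.6 N down at 0.569 m → arm 0.741 m, τ = 123.6 × 0.741 = 91.59 N·m counterclockwise.
Net moment of existing loads = 85.17 N·m counterclockwise.
The hanging mass weighs 26.5 × 9.81 = 260 N and must supply an equal clockwise moment, so its lever arm about the knife-edge support is 85.17 / 260 = 0.328 m.
That puts it at 1.31 + 0.328 = 1.64 m from the left end.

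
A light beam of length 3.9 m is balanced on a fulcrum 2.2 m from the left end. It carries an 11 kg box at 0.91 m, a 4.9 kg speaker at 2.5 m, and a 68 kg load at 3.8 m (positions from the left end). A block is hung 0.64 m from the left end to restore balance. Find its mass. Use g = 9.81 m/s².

m ≈ 61.6 kg

Choose the fulcrum (at 2.2 m from the left end) as the axis so the support reaction has zero arm there.
Box: 11 × 9.81 = 107.9 N down at 0.91 m → arm 1.29 m, τ = 107.9 × 1.29 = 139.2 N·m counterclockwise.
Speaker: 4.9 × 9.81 = 48.07 N down at 2.5 m → arm 0.3 m, τ = 48.07 × 0.3 = 14.42 N·m clockwise.
Load: 68 × 9.81 = 667.1 N down at 3.8 m → arm 1.6 m, τ = 667.1 × 1.6 = 1067 N·m clockwise.
Net moment of known loads = 942.2 N·m clockwise.
An unknown mass m at 0.64 m has arm 1.56 m; its moment is m·g·1.56 counterclockwise.
Setting net torque to zero: m × 9.81 × 1.56 = 942.2 → m = 942.2 / (9.81 × 1.56) = 61.6 kg.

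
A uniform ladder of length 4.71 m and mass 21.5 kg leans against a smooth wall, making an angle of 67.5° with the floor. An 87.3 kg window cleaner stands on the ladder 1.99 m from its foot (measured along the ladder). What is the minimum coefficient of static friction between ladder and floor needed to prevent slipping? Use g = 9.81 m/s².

Sum moments about the foot of the ladder (the floor normal and friction both act there and drop out).
Ladder weight 21.5×9.81 = 210.9 N acts at 2.355 m along the ladder; its horizontal arm is 2.355·cos67.5° = 0.9012 m → τ = 190.1 N·m clockwise.
Window cleaner: 87.3×9.81 = 856.4 N at 1.99 m → arm 0.7615 m → τ = 652.1 N·m clockwise.
Wall normal N acts horizontally at the top; its moment arm is the height L sinθ = 4.71·sin67.5° = 4.351 m, counterclockwise.
Balancing moments: N × 4.351 = 842.2, giving N = 193.6 N.
ΣFx = 0 ⇒ f = N_wall = 193.6 N. ΣFy = 0 ⇒ N_floor = 1067 N.
μ_min = f / N_floor = 193.6 / 1067 = 0.181.

μ_min ≈ 0.181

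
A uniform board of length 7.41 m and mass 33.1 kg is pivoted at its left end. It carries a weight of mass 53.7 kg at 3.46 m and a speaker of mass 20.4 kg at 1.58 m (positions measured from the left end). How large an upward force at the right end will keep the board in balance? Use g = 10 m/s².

About the left end:
Beam weight: 33.1 × 10 = 331 N down at 3.705 m → arm 3.705 m, τ = 331 × 3.705 = 1226 N·m clockwise.
Weight: 53.7 × 10 = 537 N down at 3.46 m → arm 3.46 m, τ = 537 × 3.46 = 1858 N·m clockwise.
Speaker: 20.4 × 10 = 204 N down at 1.58 m → arm 1.58 m, τ = 204 × 1.58 = 322.3 N·m clockwise.
Net moment of the loads = 3406 N·m clockwise.
The upward force F acts at the right end, arm 7.41 m, giving F × 7.41 counterclockwise.
Balancing moments: F × 7.41 = 3406, giving F = 3406 / 7.41 = 460 N.

F ≈ 460 N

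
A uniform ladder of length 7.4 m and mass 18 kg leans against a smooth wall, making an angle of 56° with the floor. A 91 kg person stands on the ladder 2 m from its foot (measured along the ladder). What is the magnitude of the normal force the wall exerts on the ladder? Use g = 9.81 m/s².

Taking torques about the foot of the ladder:
Ladder weight 18×9.81 = 176.6 N acts at 3.7 m along the ladder; its horizontal arm is 3.7·cos56° = 2.069 m → τ = 365.4 N·m clockwise.
Person: 91×9.81 = 892.7 N at 2 m → arm 1.118 m → τ = 998 N·m clockwise.
Wall normal N acts horizontally at the top; its moment arm is the height L sinθ = 7.4·sin56° = 6.135 m, counterclockwise.
Balancing moments: N × 6.135 = 1363, giving N = 222 N.

N_wall ≈ 222 N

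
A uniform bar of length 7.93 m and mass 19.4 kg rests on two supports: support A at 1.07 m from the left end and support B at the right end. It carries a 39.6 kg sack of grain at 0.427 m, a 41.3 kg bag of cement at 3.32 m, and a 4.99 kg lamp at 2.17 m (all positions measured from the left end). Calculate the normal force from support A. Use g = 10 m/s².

R_A ≈ 865 N

Taking torques about support B:
Beam weight: 19.4 × 10 = 194 N down at 3.965 m → arm 3.965 m, τ = 194 × 3.965 = 769.2 N·m counterclockwise.
Sack of grain: 39.6 × 10 = 396 N down at 0.427 m → arm 7.503 m, τ = 396 × 7.503 = 2971 N·m counterclockwise.
Bag of cement: 41.3 × 10 = 413 N down at 3.32 m → arm 4.61 m, τ = 413 × 4.61 = 1904 N·m counterclockwise.
Lamp: 4.99 × 10 = 49.9 N down at 2.17 m → arm 5.76 m, τ = 49.9 × 5.76 = 287.4 N·m counterclockwise.
Net load moment about support B = 5932 N·m counterclockwise.
Reaction R at support A is upward at 1.07 m, arm 6.86 m → moment R × 6.86 clockwise.
Στ = 0 ⇒ R × 6.86 = 5932 ⇒ R = 865 N.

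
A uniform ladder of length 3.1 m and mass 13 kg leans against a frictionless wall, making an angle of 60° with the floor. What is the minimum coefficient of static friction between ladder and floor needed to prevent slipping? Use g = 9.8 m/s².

Taking torques about the foot of the ladder:
Ladder weight 13×9.8 = 127.4 N acts at 1.55 m along the ladder; its horizontal arm is 1.55·cos60° = 0.775 m → τ = 98.74 N·m clockwise.
Wall normal N acts horizontally at the top; its moment arm is the height L sinθ = 3.1·sin60° = 2.685 m, counterclockwise.
Balancing moments: N × 2.685 = 98.74, giving N = 36.77 N.
ΣFx = 0 ⇒ f = N_wall = 36.77 N. ΣFy = 0 ⇒ N_floor = 127.4 N.
μ_min = f / N_floor = 36.77 / 127.4 = 0.289.

μ_min ≈ 0.289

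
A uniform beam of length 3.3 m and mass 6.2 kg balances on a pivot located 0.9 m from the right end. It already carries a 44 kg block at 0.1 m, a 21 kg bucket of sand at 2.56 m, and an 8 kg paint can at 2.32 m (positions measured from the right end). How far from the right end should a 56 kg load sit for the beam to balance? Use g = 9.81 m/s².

Sum moments about the pivot (at 0.9 m from the right end) (the support reaction has zero arm there).
Beam weight: 6.2 × 9.81 = 60.82 N down at 1.65 m → arm 0.75 m, τ = 60.82 × 0.75 = 45.62 N·m counterclockwise.
Block: 44 × 9.81 = 431.6 N down at 0.1 m → arm 0.8 m, τ = 431.6 × 0.8 = 345.3 N·m clockwise.
Bucket of sand: 21 × 9.81 = 206 N down at 2.56 m → arm 1.66 m, τ = 206 × 1.66 = 342 N·m counterclockwise.
Paint can: 8 × 9.81 = 78.48 N down at 2.32 m → arm 1.42 m, τ = 78.48 × 1.42 = 111.4 N·m counterclockwise.
Net moment of existing loads = 153.7 N·m counterclockwise.
The load weighs 56 × 9.81 = 549.4 N and must supply an equal clockwise moment, so its lever arm about the pivot is 153.7 / 549.4 = 0.28 m.
That puts it at 0.9 − 0.28 = 0.62 m from the right end.

x ≈ 0.62 m from the right end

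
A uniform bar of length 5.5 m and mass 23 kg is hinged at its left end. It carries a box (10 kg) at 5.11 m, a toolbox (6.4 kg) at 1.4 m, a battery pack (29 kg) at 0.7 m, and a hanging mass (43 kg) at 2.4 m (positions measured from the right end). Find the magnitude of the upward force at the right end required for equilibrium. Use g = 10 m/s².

Taking torques about the left end:
Beam weight: 23 × 10 = 230 N down at 2.75 m → arm 2.75 m, τ = 230 × 2.75 = 632.5 N·m clockwise.
Box: 10 × 10 = 100 N down at 5.11 m → arm 0.39 m, τ = 100 × 0.39 = 39 N·m clockwise.
Toolbox: 6.4 × 10 = 64 N down at 1.4 m → arm 4.1 m, τ = 64 × 4.1 = 262.4 N·m clockwise.
Battery pack: 29 × 10 = 290 N down at 0.7 m → arm 4.8 m, τ = 290 × 4.8 = 1392 N·m clockwise.
Hanging mass: 43 × 10 = 430 N down at 2.4 m → arm 3.1 m, τ = 430 × 3.1 = 1333 N·m clockwise.
Net moment of the loads = 3659 N·m clockwise.
The upward force F acts at the right end, arm 5.5 m, giving F × 5.5 counterclockwise.
For rotational equilibrium, F × 5.5 = 3659, so F = 3659 / 5.5 = 665 N.

F ≈ 665 N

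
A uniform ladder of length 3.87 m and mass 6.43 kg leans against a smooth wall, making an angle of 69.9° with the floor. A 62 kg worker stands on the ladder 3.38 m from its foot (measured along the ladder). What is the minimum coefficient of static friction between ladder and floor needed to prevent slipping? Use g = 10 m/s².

μ_min ≈ 0.307

Take moments about the foot of the ladder.
Ladder weight 6.43×10 = 64.3 N acts at 1.935 m along the ladder; its horizontal arm is 1.935·cos69.9° = 0.665 m → τ = 42.76 N·m clockwise.
Worker: 62×10 = 620 N at 3.38 m → arm 1.162 m → τ = 720.4 N·m clockwise.
Wall normal N acts horizontally at the top; its moment arm is the height L sinθ = 3.87·sin69.9° = 3.634 m, counterclockwise.
For rotational equilibrium, N × 3.634 = 763.2, so N = 210 N.
ΣFx = 0 ⇒ f = N_wall = 210 N. ΣFy = 0 ⇒ N_floor = 684.3 N.
μ_min = f / N_floor = 210 / 684.3 = 0.307.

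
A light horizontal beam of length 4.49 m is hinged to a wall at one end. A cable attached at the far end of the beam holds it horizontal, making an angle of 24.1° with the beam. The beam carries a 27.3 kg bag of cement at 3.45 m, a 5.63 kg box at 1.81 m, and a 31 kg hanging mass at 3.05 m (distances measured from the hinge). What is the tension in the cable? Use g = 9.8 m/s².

T ≈ 1060 N

Choose the hinge as the axis so the unknown hinge reaction has zero arm there.
Bag of cement: 27.3 × 9.8 = 267.5 N down at 3.45 m → arm 3.45 m, τ = 267.5 × 3.45 = 922.9 N·m clockwise.
Box: 5.63 × 9.8 = 55.17 N down at 1.81 m → arm 1.81 m, τ = 55.17 × 1.81 = 99.86 N·m clockwise.
Hanging mass: 31 × 9.8 = 303.8 N down at 3.05 m → arm 3.05 m, τ = 303.8 × 3.05 = 926.6 N·m clockwise.
Total clockwise load moment = 1949 N·m.
The cable tension T acts at 4.49 m; only its component perpendicular to the beam, T sinθ, produces torque. sin 24.1° = 0.4083.
For rotational equilibrium, T × 4.49 × 0.4083 = 1949, so T = 1949 / 1.833 = 1060 N.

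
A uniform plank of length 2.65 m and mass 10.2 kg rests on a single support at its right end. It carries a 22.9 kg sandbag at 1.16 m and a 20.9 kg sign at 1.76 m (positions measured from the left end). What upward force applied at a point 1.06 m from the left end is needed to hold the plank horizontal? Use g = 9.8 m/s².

F ≈ 408 N

Taking torques about the right end:
Beam weight: 10.2 × 9.8 = 99.96 N down at 1.325 m → arm 1.325 m, τ = 99.96 × 1.325 = 132.4 N·m counterclockwise.
Sandbag: 22.9 × 9.8 = 224.4 N down at 1.16 m → arm 1.49 m, τ = 224.4 × 1.49 = 334.4 N·m counterclockwise.
Sign: 20.9 × 9.8 = 204.8 N down at 1.76 m → arm 0.89 m, τ = 204.8 × 0.89 = 182.3 N·m counterclockwise.
Net moment of the loads = 649.1 N·m counterclockwise.
The upward force F acts at a point 1.06 m from the left end, arm 1.59 m, giving F × 1.59 clockwise.
Balancing moments: F × 1.59 = 649.1, giving F = 649.1 / 1.59 = 408 N.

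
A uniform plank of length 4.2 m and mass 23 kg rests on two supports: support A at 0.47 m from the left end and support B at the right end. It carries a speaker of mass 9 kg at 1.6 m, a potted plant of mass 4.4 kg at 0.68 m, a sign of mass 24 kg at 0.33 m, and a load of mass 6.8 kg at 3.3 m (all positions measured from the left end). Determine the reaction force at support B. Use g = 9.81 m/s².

Taking torques about support A:
Beam weight: 23 × 9.81 = 225.6 N down at 2.1 m → arm 1.63 m, τ = 225.6 × 1.63 = 367.7 N·m clockwise.
Speaker: 9 × 9.81 = 88.29 N down at 1.6 m → arm 1.13 m, τ = 88.29 × 1.13 = 99.77 N·m clockwise.
Potted plant: 4.4 × 9.81 = 43.16 N down at 0.68 m → arm 0.21 m, τ = 43.16 × 0.21 = 9.064 N·m clockwise.
Sign: 24 × 9.81 = 235.4 N down at 0.33 m → arm 0.14 m, τ = 235.4 × 0.14 = 32.96 N·m counterclockwise.
Load: 6.8 × 9.81 = 66.71 N down at 3.3 m → arm 2.83 m, τ = 66.71 × 2.83 = 188.8 N·m clockwise.
Net load moment about support A = 632.4 N·m clockwise.
Reaction R at support B is upward at 4.2 m, arm 3.73 m → moment R × 3.73 counterclockwise.
Balancing moments: R × 3.73 = 632.4, giving R = 170 N.

R_B ≈ 170 N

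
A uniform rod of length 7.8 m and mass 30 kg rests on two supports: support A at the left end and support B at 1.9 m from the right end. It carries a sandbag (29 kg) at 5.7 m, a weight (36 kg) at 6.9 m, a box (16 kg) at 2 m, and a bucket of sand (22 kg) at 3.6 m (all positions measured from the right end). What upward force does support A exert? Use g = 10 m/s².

Sum moments about support B (its reaction then has zero moment arm).
Beam weight: 30 × 10 = 300 N down at 3.9 m → arm 2 m, τ = 300 × 2 = 600 N·m counterclockwise.
Sandbag: 29 × 10 = 290 N down at 5.7 m → arm 3.8 m, τ = 290 × 3.8 = 1102 N·m counterclockwise.
Weight: 36 × 10 = 360 N down at 6.9 m → arm 5 m, τ = 360 × 5 = 1800 N·m counterclockwise.
Box: 16 × 10 = 160 N down at 2 m → arm 0.1 m, τ = 160 × 0.1 = 16 N·m counterclockwise.
Bucket of sand: 22 × 10 = 220 N down at 3.6 m → arm 1.7 m, τ = 220 × 1.7 = 374 N·m counterclockwise.
Net load moment about support B = 3892 N·m counterclockwise.
Reaction R at support A is upward at 7.8 m, arm 5.9 m → moment R × 5.9 clockwise.
Setting net torque to zero: R × 5.9 = 3892 → R = 660 N.

R_A ≈ 660 N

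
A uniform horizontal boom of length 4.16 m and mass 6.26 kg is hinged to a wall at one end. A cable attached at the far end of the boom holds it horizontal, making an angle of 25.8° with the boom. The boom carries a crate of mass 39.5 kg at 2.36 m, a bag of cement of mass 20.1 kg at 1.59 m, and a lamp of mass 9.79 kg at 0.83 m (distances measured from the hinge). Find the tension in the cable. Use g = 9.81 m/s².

Take moments about the hinge.
Beam weight: 6.26 × 9.81 = 61.41 N down at 2.08 m → arm 2.08 m, τ = 61.41 × 2.08 = 127.7 N·m clockwise.
Crate: 39.5 × 9.81 = 387.5 N down at 2.36 m → arm 2.36 m, τ = 387.5 × 2.36 = 914.5 N·m clockwise.
Bag of cement: 20.1 × 9.81 = 197.2 N down at 1.59 m → arm 1.59 m, τ = 197.2 × 1.59 = 313.5 N·m clockwise.
Lamp: 9.79 × 9.81 = 96.04 N down at 0.83 m → arm 0.83 m, τ = 96.04 × 0.83 = 79.71 N·m clockwise.
Total clockwise load moment = 1435 N·m.
The cable tension T acts at 4.16 m; only its component perpendicular to the boom, T sinθ, produces torque. sin 25.8° = 0.4352.
Balancing moments: T × 4.16 × 0.4352 = 1435, giving T = 1435 / 1.81 = 793 N.

T ≈ 793 N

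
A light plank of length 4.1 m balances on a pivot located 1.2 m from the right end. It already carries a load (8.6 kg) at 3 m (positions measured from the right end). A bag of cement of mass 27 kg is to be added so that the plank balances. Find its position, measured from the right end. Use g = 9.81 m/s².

Sum moments about the pivot (at 1.2 m from the right end) (the support reaction has zero arm there).
Load: 8.6 × 9.81 = 84.37 N down at 3 m → arm 1.8 m, τ = 84.37 × 1.8 = 151.9 N·m counterclockwise.
Net moment of existing loads = 151.9 N·m counterclockwise.
The bag of cement weighs 27 × 9.81 = 264.9 N and must supply an equal clockwise moment, so its lever arm about the pivot is 151.9 / 264.9 = 0.573 m.
That puts it at 1.2 − 0.573 = 0.627 m from the right end.

x ≈ 0.627 m from the right end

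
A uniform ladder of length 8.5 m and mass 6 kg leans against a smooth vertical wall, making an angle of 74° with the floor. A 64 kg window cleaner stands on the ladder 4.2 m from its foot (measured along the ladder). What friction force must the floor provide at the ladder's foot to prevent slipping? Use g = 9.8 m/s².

Choose the foot of the ladder as the axis so the floor normal and friction both act there and drop out.
Ladder weight 6×9.8 = 58.8 N acts at 4.25 m along the ladder; its horizontal arm is 4.25·cos74° = 1.171 m → τ = 68.85 N·m clockwise.
Window cleaner: 64×9.8 = 627.2 N at 4.2 m → arm 1.158 m → τ = 726.3 N·m clockwise.
Wall normal N acts horizontally at the top; its moment arm is the height L sinθ = 8.5·sin74° = 8.171 m, counterclockwise.
Στ = 0 ⇒ N × 8.171 = 795.1 ⇒ N = 97.3 N.
ΣFx = 0: friction at the foot balances the wall's push, so f = N_wall = 97.3 N.

f ≈ 97.3 N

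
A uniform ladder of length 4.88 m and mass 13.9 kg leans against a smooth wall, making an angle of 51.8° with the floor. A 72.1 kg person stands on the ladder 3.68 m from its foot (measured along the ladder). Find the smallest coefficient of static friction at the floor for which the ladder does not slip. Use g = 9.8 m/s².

μ_min ≈ 0.561

Choose the foot of the ladder as the axis so the floor normal and friction both act there and drop out.
Ladder weight 13.9×9.8 = 136.2 N acts at 2.44 m along the ladder; its horizontal arm is 2.44·cos51.8° = 1.509 m → τ = 205.5 N·m clockwise.
Person: 72.1×9.8 = 706.6 N at 3.68 m → arm 2.276 m → τ = 1608 N·m clockwise.
Wall normal N acts horizontally at the top; its moment arm is the height L sinθ = 4.88·sin51.8° = 3.835 m, counterclockwise.
Setting net torque to zero: N × 3.835 = 1814 → N = 473 N.
ΣFx = 0 ⇒ f = N_wall = 473 N. ΣFy = 0 ⇒ N_floor = 842.8 N.
μ_min = f / N_floor = 473 / 842.8 = 0.561.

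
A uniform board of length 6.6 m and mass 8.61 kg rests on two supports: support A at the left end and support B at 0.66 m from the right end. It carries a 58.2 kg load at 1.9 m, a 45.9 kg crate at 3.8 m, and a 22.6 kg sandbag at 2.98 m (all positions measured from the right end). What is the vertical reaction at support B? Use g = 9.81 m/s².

R_B ≈ 846 N

About support A:
Beam weight: 8.61 × 9.81 = 84.46 N down at 3.3 m → arm 3.3 m, τ = 84.46 × 3.3 = 278.7 N·m clockwise.
Load: 58.2 × 9.81 = 570.9 N down at 1.9 m → arm 4.7 m, τ = 570.9 × 4.7 = 2683 N·m clockwise.
Crate: 45.9 × 9.81 = 450.3 N down at 3.8 m → arm 2.8 m, τ = 450.3 × 2.8 = 1261 N·m clockwise.
Sandbag: 22.6 × 9.81 = 221.7 N down at 2.98 m → arm 3.62 m, τ = 221.7 × 3.62 = 802.6 N·m clockwise.
Net load moment about support A = 5025 N·m clockwise.
Reaction R at support B is upward at 0.66 m, arm 5.94 m → moment R × 5.94 counterclockwise.
Στ = 0 ⇒ R × 5.94 = 5025 ⇒ R = 846 N.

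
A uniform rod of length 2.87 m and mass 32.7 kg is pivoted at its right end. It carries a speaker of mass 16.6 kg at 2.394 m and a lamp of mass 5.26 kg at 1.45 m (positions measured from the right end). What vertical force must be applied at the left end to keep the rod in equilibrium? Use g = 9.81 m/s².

Take moments about the right end.
Beam weight: 32.7 × 9.81 = 320.8 N down at 1.435 m → arm 1.435 m, τ = 320.8 × 1.435 = 460.3 N·m counterclockwise.
Speaker: 16.6 × 9.81 = 162.8 N down at 2.394 m → arm 2.394 m, τ = 162.8 × 2.394 = 389.7 N·m counterclockwise.
Lamp: 5.26 × 9.81 = 51.6 N down at 1.45 m → arm 1.45 m, τ = 51.6 × 1.45 = 74.82 N·m counterclockwise.
Net moment of the loads = 924.8 N·m counterclockwise.
The upward force F acts at the left end, arm 2.87 m, giving F × 2.87 clockwise.
Setting net torque to zero: F × 2.87 = 924.8 → F = 924.8 / 2.87 = 322 N.

F ≈ 322 N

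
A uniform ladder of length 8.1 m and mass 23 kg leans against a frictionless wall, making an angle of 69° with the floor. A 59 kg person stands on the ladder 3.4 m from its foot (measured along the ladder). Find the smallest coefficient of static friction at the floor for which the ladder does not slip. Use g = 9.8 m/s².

μ_min ≈ 0.17

Take moments about the foot of the ladder.
Ladder weight 23×9.8 = 225.4 N acts at 4.05 m along the ladder; its horizontal arm is 4.05·cos69° = 1.451 m → τ = 327.1 N·m clockwise.
Person: 59×9.8 = 578.2 N at 3.4 m → arm 1.218 m → τ = 704.2 N·m clockwise.
Wall normal N acts horizontally at the top; its moment arm is the height L sinθ = 8.1·sin69° = 7.562 m, counterclockwise.
Στ = 0 ⇒ N × 7.562 = 1031 ⇒ N = 136.3 N.
ΣFx = 0 ⇒ f = N_wall = 136.3 N. ΣFy = 0 ⇒ N_floor = 803.6 N.
μ_min = f / N_floor = 136.3 / 803.6 = 0.17.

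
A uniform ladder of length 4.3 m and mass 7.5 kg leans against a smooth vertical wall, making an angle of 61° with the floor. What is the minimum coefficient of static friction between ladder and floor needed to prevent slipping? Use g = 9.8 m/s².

μ_min ≈ 0.277

Taking torques about the foot of the ladder:
Ladder weight 7.5×9.8 = 73.5 N acts at 2.15 m along the ladder; its horizontal arm is 2.15·cos61° = 1.042 m → τ = 76.59 N·m clockwise.
Wall normal N acts horizontally at the top; its moment arm is the height L sinθ = 4.3·sin61° = 3.761 m, counterclockwise.
Στ = 0 ⇒ N × 3.761 = 76.59 ⇒ N = 20.36 N.
ΣFx = 0 ⇒ f = N_wall = 20.36 N. ΣFy = 0 ⇒ N_floor = 73.5 N.
μ_min = f / N_floor = 20.36 / 73.5 = 0.277.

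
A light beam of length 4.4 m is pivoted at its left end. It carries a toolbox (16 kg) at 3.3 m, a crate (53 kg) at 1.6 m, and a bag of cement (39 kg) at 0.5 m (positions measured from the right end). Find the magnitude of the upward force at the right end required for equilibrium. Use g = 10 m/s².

Take moments about the left end.
Toolbox: 16 × 10 = 160 N down at 3.3 m → arm 1.1 m, τ = 160 × 1.1 = 176 N·m clockwise.
Crate: 53 × 10 = 530 N down at 1.6 m → arm 2.8 m, τ = 530 × 2.8 = 1484 N·m clockwise.
Bag of cement: 39 × 10 = 390 N down at 0.5 m → arm 3.9 m, τ = 390 × 3.9 = 1521 N·m clockwise.
Net moment of the loads = 3181 N·m clockwise.
The upward force F acts at the right end, arm 4.4 m, giving F × 4.4 counterclockwise.
Balancing moments: F × 4.4 = 3181, giving F = 3181 / 4.4 = 723 N.

F ≈ 723 N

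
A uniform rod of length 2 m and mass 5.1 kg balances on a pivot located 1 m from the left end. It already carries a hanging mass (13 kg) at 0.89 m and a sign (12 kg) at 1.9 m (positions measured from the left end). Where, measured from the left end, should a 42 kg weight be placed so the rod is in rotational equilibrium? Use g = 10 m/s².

x ≈ 0.777 m from the left end

Taking torques about the pivot (at 1 m from the left end):
Beam weight: acts at the pivot, moment arm 0 → no torque.
Hanging mass: 13 × 10 = 130 N down at 0.89 m → arm 0.11 m, τ = 130 × 0.11 = 14.3 N·m counterclockwise.
Sign: 12 × 10 = 120 N down at 1.9 m → arm 0.9 m, τ = 120 × 0.9 = 108 N·m clockwise.
Net moment of existing loads = 93.7 N·m clockwise.
The weight weighs 42 × 10 = 420 N and must supply an equal counterclockwise moment, so its lever arm about the pivot is 93.7 / 420 = 0.223 m.
That puts it at 1 − 0.223 = 0.777 m from the left end.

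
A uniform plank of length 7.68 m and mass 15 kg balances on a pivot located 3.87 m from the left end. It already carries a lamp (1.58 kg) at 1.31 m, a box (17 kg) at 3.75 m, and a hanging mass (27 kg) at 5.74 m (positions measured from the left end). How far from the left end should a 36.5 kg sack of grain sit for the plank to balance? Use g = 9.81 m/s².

x ≈ 2.67 m from the left end

Choose the pivot (at 3.87 m from the left end) as the axis so the support reaction has zero arm there.
Beam weight: 15 × 9.81 = 147.2 N down at 3.84 m → arm 0.03 m, τ = 147.2 × 0.03 = 4.416 N·m counterclockwise.
Lamp: 1.58 × 9.81 = 15.5 N down at 1.31 m → arm 2.56 m, τ = 15.5 × 2.56 = 39.68 N·m counterclockwise.
Box: 17 × 9.81 = 166.8 N down at 3.75 m → arm 0.12 m, τ = 166.8 × 0.12 = 20.02 N·m counterclockwise.
Hanging mass: 27 × 9.81 = 264.9 N down at 5.74 m → arm 1.87 m, τ = 264.9 × 1.87 = 495.4 N·m clockwise.
Net moment of existing loads = 431.3 N·m clockwise.
The sack of grain weighs 36.5 × 9.81 = 358.1 N and must supply an equal counterclockwise moment, so its lever arm about the pivot is 431.3 / 358.1 = 1.2 m.
That puts it at 3.87 − 1.2 = 2.67 m from the left end.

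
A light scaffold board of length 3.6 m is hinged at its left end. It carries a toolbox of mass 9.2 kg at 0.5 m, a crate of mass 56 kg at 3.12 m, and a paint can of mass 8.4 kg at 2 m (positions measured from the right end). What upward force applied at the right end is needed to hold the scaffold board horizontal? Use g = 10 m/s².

Take moments about the left end.
Toolbox: 9.2 × 10 = 92 N down at 0.5 m → arm 3.1 m, τ = 92 × 3.1 = 285.2 N·m clockwise.
Crate: 56 × 10 = 560 N down at 3.12 m → arm 0.48 m, τ = 560 × 0.48 = 268.8 N·m clockwise.
Paint can: 8.4 × 10 = 84 N down at 2 m → arm 1.6 m, τ = 84 × 1.6 = 134.4 N·m clockwise.
Net moment of the loads = 688.4 N·m clockwise.
The upward force F acts at the right end, arm 3.6 m, giving F × 3.6 counterclockwise.
Balancing moments: F × 3.6 = 688.4, giving F = 688.4 / 3.6 = 191 N.

F ≈ 191 N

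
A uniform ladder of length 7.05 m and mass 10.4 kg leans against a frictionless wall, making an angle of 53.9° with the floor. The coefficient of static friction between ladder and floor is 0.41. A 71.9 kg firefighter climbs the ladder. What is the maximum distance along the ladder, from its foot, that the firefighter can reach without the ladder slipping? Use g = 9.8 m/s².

Taking torques about the foot of the ladder:
Ladder weight 10.4×9.8 = 101.9 N acts at 3.525 m along the ladder; its horizontal arm is 3.525·cos53.9° = 2.077 m → τ = 211.6 N·m clockwise.
Firefighter weight 71.9×9.8 = 704.6 N at distance d → arm d·cos53.9° → τ = 704.6·d·0.5892 clockwise.
Wall normal N at the top has arm L sinθ = 5.696 m counterclockwise, so Στ = 0 gives N·5.696 = 211.6 + 415.2·d.
ΣFy = 0 ⇒ N_floor = 806.5 N, so the maximum friction is μ_s·N_floor = 0.41×806.5 = 330.7 N. ΣFx = 0 ⇒ N_wall = f, so at the slipping point N = 330.7 N.
Substituting: 330.7×5.696 = 211.6 + 415.2·d ⇒ d = (1884 − 211.6) / 415.2 = 4.03 m.

d ≈ 4.03 m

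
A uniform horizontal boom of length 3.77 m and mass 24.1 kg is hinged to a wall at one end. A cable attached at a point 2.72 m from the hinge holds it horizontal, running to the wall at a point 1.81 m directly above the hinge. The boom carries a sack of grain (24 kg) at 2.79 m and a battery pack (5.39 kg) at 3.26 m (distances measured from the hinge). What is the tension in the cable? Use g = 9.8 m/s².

Take moments about the hinge.
Beam weight: 24.1 × 9.8 = 236.2 N down at 1.885 m → arm 1.885 m, τ = 236.2 × 1.885 = 445.2 N·m clockwise.
Sack of grain: 24 × 9.8 = 235.2 N down at 2.79 m → arm 2.79 m, τ = 235.2 × 2.79 = 656.2 N·m clockwise.
Battery pack: 5.39 × 9.8 = 52.82 N down at 3.26 m → arm 3.26 m, τ = 52.82 × 3.26 = 172.2 N·m clockwise.
Total clockwise load moment = 1274 N·m.
The cable tension T acts at 2.72 m; only its component perpendicular to the boom, T sinθ, produces torque. sinθ = h/√(h²+d²) = 1.81/√(1.81²+2.72²) = 0.554.
Balancing moments: T × 2.72 × 0.554 = 1274, giving T = 1274 / 1.507 = 845 N.

T ≈ 845 N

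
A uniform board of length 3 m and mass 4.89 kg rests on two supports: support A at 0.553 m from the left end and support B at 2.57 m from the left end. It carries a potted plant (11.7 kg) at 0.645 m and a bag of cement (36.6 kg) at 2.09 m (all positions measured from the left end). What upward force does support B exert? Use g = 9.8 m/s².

R_B ≈ 301 N

About support A:
Beam weight: 4.89 × 9.8 = 47.92 N down at 1.5 m → arm 0.947 m, τ = 47.92 × 0.947 = 45.38 N·m clockwise.
Potted plant: 11.7 × 9.8 = 114.7 N down at 0.645 m → arm 0.092 m, τ = 114.7 × 0.092 = 10.55 N·m clockwise.
Bag of cement: 36.6 × 9.8 = 358.7 N down at 2.09 m → arm 1.537 m, τ = 358.7 × 1.537 = 551.3 N·m clockwise.
Net load moment about support A = 607.2 N·m clockwise.
Reaction R at support B is upward at 2.57 m, arm 2.017 m → moment R × 2.017 counterclockwise.
For rotational equilibrium, R × 2.017 = 607.2, so R = 301 N.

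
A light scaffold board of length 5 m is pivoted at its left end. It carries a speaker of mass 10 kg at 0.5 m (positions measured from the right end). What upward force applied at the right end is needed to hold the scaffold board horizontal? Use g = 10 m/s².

Choose the left end as the axis so the unknown pivot reaction has zero arm there.
Speaker: 10 × 10 = 100 N down at 0.5 m → arm 4.5 m, τ = 100 × 4.5 = 450 N·m clockwise.
Net moment of the loads = 450 N·m clockwise.
The upward force F acts at the right end, arm 5 m, giving F × 5 counterclockwise.
Setting net torque to zero: F × 5 = 450 → F = 450 / 5 = 90 N.

F ≈ 90 N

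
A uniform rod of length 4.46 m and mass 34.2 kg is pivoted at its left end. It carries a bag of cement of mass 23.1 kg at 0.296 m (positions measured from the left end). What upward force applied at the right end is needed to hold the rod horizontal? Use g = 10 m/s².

F ≈ 186 N

Take moments about the left end.
Beam weight: 34.2 × 10 = 342 N down at 2.23 m → arm 2.23 m, τ = 342 × 2.23 = 762.7 N·m clockwise.
Bag of cement: 23.1 × 10 = 231 N down at 0.296 m → arm 0.296 m, τ = 231 × 0.296 = 68.38 N·m clockwise.
Net moment of the loads = 831.1 N·m clockwise.
The upward force F acts at the right end, arm 4.46 m, giving F × 4.46 counterclockwise.
Setting net torque to zero: F × 4.46 = 831.1 → F = 831.1 / 4.46 = 186 N.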